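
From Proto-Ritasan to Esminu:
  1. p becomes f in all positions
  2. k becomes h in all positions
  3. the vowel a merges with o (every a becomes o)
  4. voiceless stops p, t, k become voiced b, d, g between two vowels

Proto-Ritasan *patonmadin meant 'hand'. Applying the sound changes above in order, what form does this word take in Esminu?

Esminu: *patonmadin > fatonmadin > fotonmodin > fodonmodin  (by unconditioned shift, vowel merger, intervocalic voicing)

fodonmodin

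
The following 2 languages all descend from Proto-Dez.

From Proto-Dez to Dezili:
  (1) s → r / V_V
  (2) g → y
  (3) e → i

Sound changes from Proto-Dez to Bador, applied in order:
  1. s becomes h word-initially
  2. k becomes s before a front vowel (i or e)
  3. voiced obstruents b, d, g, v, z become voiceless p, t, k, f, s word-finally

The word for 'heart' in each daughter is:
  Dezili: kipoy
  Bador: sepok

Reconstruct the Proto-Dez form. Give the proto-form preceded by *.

Position 1: Dezili has k, Bador has s. Dezili preserves k here (none of its changes turn any other segment into k), so the proto-segment is *k.
Position 2: Dezili has i, Bador has e. Bador preserves e here (none of its changes turn any other segment into e), so the proto-segment is *e.
This points to *kepog. Verify forward in each daughter:
Dezili: start from *kepog.
  rule 1: no change — kepog
  rule 2 (unconditioned shift): kepog → kepoy
  rule 3 (vowel merger): kepoy → kipoy
  ⇒ Dezili kipoy
Bador: start from *kepog.
  rule 1: no change — kepog
  rule 2 (palatalisation): kepog → sepog
  rule 3 (final devoicing): sepog → sepok
  ⇒ Bador sepok
*kepog is the unique common source.

*kepog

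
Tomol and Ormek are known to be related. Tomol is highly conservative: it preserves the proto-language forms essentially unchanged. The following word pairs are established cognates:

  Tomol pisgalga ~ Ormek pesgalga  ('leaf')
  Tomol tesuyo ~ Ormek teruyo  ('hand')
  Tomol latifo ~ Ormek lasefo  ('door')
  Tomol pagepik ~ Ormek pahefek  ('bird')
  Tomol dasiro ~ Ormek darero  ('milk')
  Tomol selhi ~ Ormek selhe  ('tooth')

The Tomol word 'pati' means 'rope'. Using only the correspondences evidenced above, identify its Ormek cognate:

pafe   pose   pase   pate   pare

latifo ~ lasefo — Tomol t corresponds to Ormek s between vowels (before a front vowel).
selhi ~ selhe — Tomol i corresponds to Ormek e word-finally.
Applying these to Tomol 'pati':
  pati → pasi   (t→s between vowels (before a front vowel))
  pasi → pase   (i→e word-finally)
So the Ormek cognate is 'pase'.

pase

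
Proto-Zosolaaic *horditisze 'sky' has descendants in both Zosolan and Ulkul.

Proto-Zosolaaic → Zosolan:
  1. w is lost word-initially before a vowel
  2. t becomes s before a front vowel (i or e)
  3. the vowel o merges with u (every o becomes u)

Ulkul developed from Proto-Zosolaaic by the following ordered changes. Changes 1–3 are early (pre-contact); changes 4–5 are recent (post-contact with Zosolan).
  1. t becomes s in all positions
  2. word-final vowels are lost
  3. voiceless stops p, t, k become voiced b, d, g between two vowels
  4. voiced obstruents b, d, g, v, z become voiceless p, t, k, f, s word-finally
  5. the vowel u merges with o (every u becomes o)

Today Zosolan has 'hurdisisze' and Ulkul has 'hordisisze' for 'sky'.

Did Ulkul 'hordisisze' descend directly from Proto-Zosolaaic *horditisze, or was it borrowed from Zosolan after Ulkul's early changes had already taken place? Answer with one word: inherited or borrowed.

If inherited, *horditisze would pass through all of Ulkul's changes:
Ulkul: *horditisze
  horditisze → hordisisze   [unconditioned shift]
  hordisisze → hordisisz   [apocope]
  hordisisz (rule 3 does not apply)
  hordisisz → hordisiss   [final devoicing]
  hordisiss (rule 5 does not apply)
  giving Ulkul hordisiss.
If borrowed from Zosolan 'hurdisisze' after the early changes, it would undergo only the recent ones:
  rule 4 (final devoicing): no change (hurdisisze)
  rule 5 (vowel merger): hurdisisze → hordisisze
  ⇒ as a loan: hordisisze
Ulkul 'hordisisze' matches the loan outcome 'hordisisze', not the inherited 'hordisiss' — it skipped the early Ulkul changes, so it was borrowed from Zosolan.

borrowed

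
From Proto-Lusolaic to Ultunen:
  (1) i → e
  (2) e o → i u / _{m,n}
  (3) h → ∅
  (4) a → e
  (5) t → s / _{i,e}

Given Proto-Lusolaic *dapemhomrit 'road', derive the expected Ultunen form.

depimumret

Ultunen: *dapemhomrit
  dapemhomrit → dapemhomret   [vowel merger]
  dapemhomret → dapimhumret   [pre-nasal raising]
  dapimhumret → dapimumret   [h-loss]
  dapimumret → depimumret   [vowel merger]
  depimumret (rule 5 does not apply)
  giving Ultunen depimumret.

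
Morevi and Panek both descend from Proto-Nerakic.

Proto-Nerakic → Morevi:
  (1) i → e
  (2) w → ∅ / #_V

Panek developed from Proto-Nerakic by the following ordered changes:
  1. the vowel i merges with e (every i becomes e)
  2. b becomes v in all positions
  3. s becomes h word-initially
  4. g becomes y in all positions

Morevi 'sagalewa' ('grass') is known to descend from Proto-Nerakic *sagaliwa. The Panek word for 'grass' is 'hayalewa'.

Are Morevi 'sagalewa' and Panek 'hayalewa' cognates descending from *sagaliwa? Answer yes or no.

yes

Derive the expected Panek reflex of *sagaliwa:
Panek: *sagaliwa > sagalewa > hagalewa > hayalewa  (by vowel merger, debuccalisation, unconditioned shift)
Panek 'hayalewa' matches the regular reflex exactly, so the pair is cognate.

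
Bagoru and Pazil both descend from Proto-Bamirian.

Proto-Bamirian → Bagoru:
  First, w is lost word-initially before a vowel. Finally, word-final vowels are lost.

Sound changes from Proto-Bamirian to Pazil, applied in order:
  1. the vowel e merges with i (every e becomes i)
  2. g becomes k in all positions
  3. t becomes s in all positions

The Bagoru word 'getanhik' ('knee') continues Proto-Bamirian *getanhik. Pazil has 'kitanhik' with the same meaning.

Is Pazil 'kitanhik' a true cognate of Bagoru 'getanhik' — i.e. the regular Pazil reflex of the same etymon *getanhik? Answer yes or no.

no

Derive the expected Pazil reflex of *getanhik:
Pazil: *getanhik > gitanhik > kitanhik > kisanhik  (by vowel merger, unconditioned shift, unconditioned shift)
The regular Pazil reflex would be 'kisanhik', but the attested form is 'kitanhik'. The correspondence is irregular, so they are not cognates (the Pazil form has a different source).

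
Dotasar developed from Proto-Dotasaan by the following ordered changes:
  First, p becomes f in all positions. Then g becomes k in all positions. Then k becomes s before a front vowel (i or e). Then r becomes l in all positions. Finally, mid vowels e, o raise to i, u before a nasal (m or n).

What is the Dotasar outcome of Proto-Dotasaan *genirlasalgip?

Dotasar: start from *genirlasalgip.
  rule 1 (unconditioned shift): genirlasalgip → genirlasalgif
  rule 2 (unconditioned shift): genirlasalgif → kenirlasalkif
  rule 3 (palatalisation): kenirlasalkif → senirlasalsif
  rule 4 (unconditioned shift): senirlasalsif → senillasalsif
  rule 5 (pre-nasal raising): senillasalsif → sinillasalsif
  ⇒ Dotasar sinillasalsif

sinillasalsif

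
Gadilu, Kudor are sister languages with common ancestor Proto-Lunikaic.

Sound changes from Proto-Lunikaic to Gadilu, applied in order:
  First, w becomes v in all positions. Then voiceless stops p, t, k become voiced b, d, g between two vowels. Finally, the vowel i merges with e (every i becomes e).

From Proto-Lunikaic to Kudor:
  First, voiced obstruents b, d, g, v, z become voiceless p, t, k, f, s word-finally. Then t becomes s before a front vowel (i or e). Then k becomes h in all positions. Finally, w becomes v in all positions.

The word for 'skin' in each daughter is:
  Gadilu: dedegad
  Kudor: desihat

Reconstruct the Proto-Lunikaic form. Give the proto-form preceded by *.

Position 4: Gadilu has e, Kudor has i. Kudor preserves i here (none of its changes turn any other segment into i), so the proto-segment is *i.
Position 3: Gadilu has d, Kudor has s. Taking the neighbouring segments as reconstructed: Gadilu d could go back to *t or *d; Kudor s could go back to *t or *s — the one source consistent with every daughter is *t.
Continuing position by position gives *detikad; check it forward:
Gadilu: start from *detikad.
  rule 1: no change — detikad
  rule 2 (intervocalic voicing): detikad → dedigad
  rule 3 (vowel merger): dedigad → dedegad
  ⇒ Gadilu dedegad
Kudor: *detikad > detikat > desikat > desihat  (by final devoicing, palatalisation, unconditioned shift)
*detikad is the unique common source.

*detikad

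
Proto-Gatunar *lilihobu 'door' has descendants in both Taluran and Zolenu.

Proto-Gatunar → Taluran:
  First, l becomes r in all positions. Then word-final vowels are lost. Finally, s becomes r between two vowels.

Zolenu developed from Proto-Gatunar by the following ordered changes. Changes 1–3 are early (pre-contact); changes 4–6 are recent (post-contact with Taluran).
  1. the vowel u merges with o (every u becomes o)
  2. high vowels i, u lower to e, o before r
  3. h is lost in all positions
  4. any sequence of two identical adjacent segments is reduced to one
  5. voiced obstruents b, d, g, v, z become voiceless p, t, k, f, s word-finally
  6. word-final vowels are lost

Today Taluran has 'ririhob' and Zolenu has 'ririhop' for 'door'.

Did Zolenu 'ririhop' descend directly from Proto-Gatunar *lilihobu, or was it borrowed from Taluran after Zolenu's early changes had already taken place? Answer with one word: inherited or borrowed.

borrowed

If inherited, *lilihobu would pass through all of Zolenu's changes:
Zolenu: *lilihobu
  lilihobu → lilihobo   [vowel merger]
  lilihobo (rule 2 does not apply)
  lilihobo → liliobo   [h-loss]
  liliobo (rule 4 does not apply)
  liliobo (rule 5 does not apply)
  liliobo → liliob   [apocope]
  giving Zolenu liliob.
If borrowed from Taluran 'ririhob' after the early changes, it would undergo only the recent ones:
  rule 4 (degemination): no change (ririhob)
  rule 5 (final devoicing): ririhob → ririhop
  rule 6 (apocope): no change (ririhop)
  ⇒ as a loan: ririhop
Zolenu 'ririhop' matches the loan outcome 'ririhop', not the inherited 'liliob' — it skipped the early Zolenu changes, so it was borrowed from Taluran.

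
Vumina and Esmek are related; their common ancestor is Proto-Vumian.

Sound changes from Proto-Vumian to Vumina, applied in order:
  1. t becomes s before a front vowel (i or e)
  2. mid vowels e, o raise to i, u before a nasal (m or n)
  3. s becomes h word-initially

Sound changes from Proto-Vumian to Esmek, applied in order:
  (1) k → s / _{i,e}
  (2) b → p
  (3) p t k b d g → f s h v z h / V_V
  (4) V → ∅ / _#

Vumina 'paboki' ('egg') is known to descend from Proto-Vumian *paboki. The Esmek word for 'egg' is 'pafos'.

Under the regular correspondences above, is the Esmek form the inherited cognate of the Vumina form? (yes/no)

yes

Derive the expected Esmek reflex of *paboki:
Esmek: *paboki > pabosi > paposi > pafosi > pafos  (by palatalisation, unconditioned shift, intervocalic lenition, apocope)
Esmek 'pafos' matches the regular reflex exactly, so the pair is cognate.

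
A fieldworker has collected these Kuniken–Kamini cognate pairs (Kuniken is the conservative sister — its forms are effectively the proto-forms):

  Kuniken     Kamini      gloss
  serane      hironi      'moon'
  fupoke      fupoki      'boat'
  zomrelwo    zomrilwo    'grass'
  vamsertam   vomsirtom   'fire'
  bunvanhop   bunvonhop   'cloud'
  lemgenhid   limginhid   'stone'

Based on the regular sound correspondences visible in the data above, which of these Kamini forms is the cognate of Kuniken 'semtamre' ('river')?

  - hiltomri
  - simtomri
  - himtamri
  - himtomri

serane ~ hironi — Kuniken s corresponds to Kamini h word-initially before a front vowel.
lemgenhid ~ limginhid — Kuniken e corresponds to Kamini i after a consonant, before a nasal.
vamsertam ~ vomsirtom — Kuniken a corresponds to Kamini o after a consonant, before a nasal.
serane ~ hironi, fupoke ~ fupoki — Kuniken e corresponds to Kamini i word-finally.
Applying these to Kuniken 'semtamre':
  semtamre → hemtamre   (s→h word-initially before a front vowel)
  hemtamre → himtamre   (e→i after a consonant, before a nasal)
  himtamre → himtomre   (a→o after a consonant, before a nasal)
  himtomre → himtomri   (e→i word-finally)
So the Kamini cognate is 'himtomri'.

himtomri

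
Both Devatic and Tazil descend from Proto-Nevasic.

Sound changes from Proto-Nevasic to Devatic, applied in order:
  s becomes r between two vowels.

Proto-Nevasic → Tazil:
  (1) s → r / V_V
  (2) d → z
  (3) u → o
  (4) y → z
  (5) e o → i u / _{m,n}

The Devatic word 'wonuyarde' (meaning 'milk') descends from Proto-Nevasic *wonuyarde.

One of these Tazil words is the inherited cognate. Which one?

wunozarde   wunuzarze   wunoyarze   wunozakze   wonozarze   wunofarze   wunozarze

wunozarze

Tazil: *wonuyarde > wonuyarze > wonoyarze > wonozarze > wunozarze  (by unconditioned shift, vowel merger, unconditioned shift, pre-nasal raising)
Only 'wunozarze' matches the regular Tazil development of *wonuyarde.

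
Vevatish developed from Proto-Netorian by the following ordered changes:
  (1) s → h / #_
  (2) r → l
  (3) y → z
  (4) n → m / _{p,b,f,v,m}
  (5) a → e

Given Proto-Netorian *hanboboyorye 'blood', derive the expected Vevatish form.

hembobozolze

Vevatish: start from *hanboboyorye.
  rule 1: no change — hanboboyorye
  rule 2 (unconditioned shift): hanboboyorye → hanboboyolye
  rule 3 (unconditioned shift): hanboboyolye → hanbobozolze
  rule 4 (nasal place assimilation): hanbobozolze → hambobozolze
  rule 5 (vowel merger): hambobozolze → hembobozolze
  ⇒ Vevatish hembobozolze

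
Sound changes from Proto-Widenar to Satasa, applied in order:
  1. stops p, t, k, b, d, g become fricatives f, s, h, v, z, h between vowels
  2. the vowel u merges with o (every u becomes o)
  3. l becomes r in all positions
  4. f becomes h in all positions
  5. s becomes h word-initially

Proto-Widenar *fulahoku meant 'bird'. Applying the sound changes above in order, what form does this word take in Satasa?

Satasa: start from *fulahoku.
  rule 1 (intervocalic lenition): fulahoku → fulahohu
  rule 2 (vowel merger): fulahohu → folahoho
  rule 3 (unconditioned shift): folahoho → forahoho
  rule 4 (unconditioned shift): forahoho → horahoho
  rule 5: no change — horahoho
  ⇒ Satasa horahoho

horahoho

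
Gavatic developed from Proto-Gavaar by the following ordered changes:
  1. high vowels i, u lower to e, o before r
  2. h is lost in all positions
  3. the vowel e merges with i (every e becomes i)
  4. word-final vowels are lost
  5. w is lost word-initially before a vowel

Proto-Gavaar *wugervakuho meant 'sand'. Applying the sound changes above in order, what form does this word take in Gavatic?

Gavatic: *wugervakuho
  wugervakuho (rule 1 does not apply)
  wugervakuho → wugervakuo   [h-loss]
  wugervakuo → wugirvakuo   [vowel merger]
  wugirvakuo → wugirvaku   [apocope]
  wugirvaku → ugirvaku   [glide loss]
  giving Gavatic ugirvaku.

ugirvaku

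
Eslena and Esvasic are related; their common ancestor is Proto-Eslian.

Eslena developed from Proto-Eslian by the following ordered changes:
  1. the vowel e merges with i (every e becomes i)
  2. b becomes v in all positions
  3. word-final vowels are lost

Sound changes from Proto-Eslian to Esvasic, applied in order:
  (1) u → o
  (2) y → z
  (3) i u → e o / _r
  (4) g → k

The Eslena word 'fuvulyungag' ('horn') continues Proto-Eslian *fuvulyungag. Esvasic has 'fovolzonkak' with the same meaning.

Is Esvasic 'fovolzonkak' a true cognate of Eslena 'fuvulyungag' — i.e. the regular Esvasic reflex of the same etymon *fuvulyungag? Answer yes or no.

Derive the expected Esvasic reflex of *fuvulyungag:
Esvasic: start from *fuvulyungag.
  rule 1 (vowel merger): fuvulyungag → fovolyongag
  rule 2 (unconditioned shift): fovolyongag → fovolzongag
  rule 3: no change — fovolzongag
  rule 4 (unconditioned shift): fovolzongag → fovolzonkak
  ⇒ Esvasic fovolzonkak
Esvasic 'fovolzonkak' matches the regular reflex exactly, so the pair is cognate.

yes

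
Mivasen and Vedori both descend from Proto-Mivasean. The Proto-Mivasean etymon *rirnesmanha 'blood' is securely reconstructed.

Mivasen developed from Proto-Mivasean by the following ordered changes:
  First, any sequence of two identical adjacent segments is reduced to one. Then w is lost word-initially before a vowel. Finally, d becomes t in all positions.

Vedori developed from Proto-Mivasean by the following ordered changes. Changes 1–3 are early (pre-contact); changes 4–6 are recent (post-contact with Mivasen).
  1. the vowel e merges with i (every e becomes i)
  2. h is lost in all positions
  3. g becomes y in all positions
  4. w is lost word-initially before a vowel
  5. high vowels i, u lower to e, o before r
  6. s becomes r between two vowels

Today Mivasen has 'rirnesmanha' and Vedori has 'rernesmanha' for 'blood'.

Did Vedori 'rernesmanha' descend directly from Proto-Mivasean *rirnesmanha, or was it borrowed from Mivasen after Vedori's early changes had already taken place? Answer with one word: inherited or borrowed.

borrowed

If inherited, *rirnesmanha would pass through all of Vedori's changes:
Vedori: *rirnesmanha
  rirnesmanha → rirnismanha   [vowel merger]
  rirnismanha → rirnismana   [h-loss]
  rirnismana (rule 3 does not apply)
  rirnismana (rule 4 does not apply)
  rirnismana → rernismana   [pre-rhotic lowering]
  rernismana (rule 6 does not apply)
  giving Vedori rernismana.
If borrowed from Mivasen 'rirnesmanha' after the early changes, it would undergo only the recent ones:
  rule 4 (glide loss): no change (rirnesmanha)
  rule 5 (pre-rhotic lowering): rirnesmanha → rernesmanha
  rule 6 (rhotacism): no change (rernesmanha)
  ⇒ as a loan: rernesmanha
Vedori 'rernesmanha' matches the loan outcome 'rernesmanha', not the inherited 'rernismana' — it skipped the early Vedori changes, so it was borrowed from Mivasen.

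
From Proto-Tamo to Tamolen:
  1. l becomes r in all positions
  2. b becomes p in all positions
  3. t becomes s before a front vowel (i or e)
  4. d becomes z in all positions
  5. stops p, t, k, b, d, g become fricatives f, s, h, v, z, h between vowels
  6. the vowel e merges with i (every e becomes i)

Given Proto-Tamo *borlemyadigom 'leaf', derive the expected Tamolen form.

porrimyazihom

Tamolen: start from *borlemyadigom.
  rule 1 (unconditioned shift): borlemyadigom → borremyadigom
  rule 2 (unconditioned shift): borremyadigom → porremyadigom
  rule 3: no change — porremyadigom
  rule 4 (unconditioned shift): porremyadigom → porremyazigom
  rule 5 (intervocalic lenition): porremyazigom → porremyazihom
  rule 6 (vowel merger): porremyazihom → porrimyazihom
  ⇒ Tamolen porrimyazihom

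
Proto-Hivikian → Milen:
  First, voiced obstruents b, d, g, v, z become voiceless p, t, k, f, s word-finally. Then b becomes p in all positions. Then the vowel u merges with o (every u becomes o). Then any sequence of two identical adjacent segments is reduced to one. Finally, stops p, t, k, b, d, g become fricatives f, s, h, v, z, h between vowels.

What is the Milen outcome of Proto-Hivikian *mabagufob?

Milen: *mabagufob > mabagufop > mapagufop > mapagofop > mafahofop  (by final devoicing, unconditioned shift, vowel merger, intervocalic lenition)

mafahofop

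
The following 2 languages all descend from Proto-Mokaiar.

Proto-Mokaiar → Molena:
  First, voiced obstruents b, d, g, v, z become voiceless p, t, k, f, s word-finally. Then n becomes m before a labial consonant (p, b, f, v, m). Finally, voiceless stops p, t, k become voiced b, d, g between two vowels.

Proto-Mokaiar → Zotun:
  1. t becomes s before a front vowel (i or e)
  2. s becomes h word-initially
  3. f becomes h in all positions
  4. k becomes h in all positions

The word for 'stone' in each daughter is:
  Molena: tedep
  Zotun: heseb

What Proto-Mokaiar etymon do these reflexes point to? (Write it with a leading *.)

Position 3: Molena has d, Zotun has s. Taking the neighbouring segments as reconstructed: Molena d could go back to *t or *d; Zotun s could go back to *t or *s — the one source consistent with every daughter is *t.
Position 1: Molena has t, Zotun has h. Taking the neighbouring segments as reconstructed: Molena t can only go back to *t; Zotun h could go back to *t or *k or *f or *s or *h — the one source consistent with every daughter is *t.
Position 5: Molena has p, Zotun has b. Zotun preserves b here (none of its changes turn any other segment into b), so the proto-segment is *b.
Verify the candidate proto-form against each daughter:
Molena: *teteb
  teteb → tetep   [final devoicing]
  tetep (rule 2 does not apply)
  tetep → tedep   [intervocalic voicing]
  giving Molena tedep.
Zotun: *teteb > seseb > heseb  (by palatalisation, debuccalisation)
*teteb is the unique common source.

*teteb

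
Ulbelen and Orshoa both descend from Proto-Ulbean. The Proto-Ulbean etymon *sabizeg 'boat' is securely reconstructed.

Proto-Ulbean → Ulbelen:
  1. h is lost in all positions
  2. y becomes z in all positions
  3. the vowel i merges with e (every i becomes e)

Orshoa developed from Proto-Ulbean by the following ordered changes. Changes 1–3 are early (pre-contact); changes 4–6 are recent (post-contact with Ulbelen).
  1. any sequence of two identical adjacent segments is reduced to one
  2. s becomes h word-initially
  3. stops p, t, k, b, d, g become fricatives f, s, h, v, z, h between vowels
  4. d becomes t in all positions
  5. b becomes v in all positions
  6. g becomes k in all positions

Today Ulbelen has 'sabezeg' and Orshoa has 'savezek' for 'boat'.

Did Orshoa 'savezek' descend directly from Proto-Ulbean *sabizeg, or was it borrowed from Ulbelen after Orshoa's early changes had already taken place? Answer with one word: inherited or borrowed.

If inherited, *sabizeg would pass through all of Orshoa's changes:
Orshoa: *sabizeg
  sabizeg (rule 1 does not apply)
  sabizeg → habizeg   [debuccalisation]
  habizeg → havizeg   [intervocalic lenition]
  havizeg (rule 4 does not apply)
  havizeg (rule 5 does not apply)
  havizeg → havizek   [unconditioned shift]
  giving Orshoa havizek.
If borrowed from Ulbelen 'sabezeg' after the early changes, it would undergo only the recent ones:
  rule 4 (unconditioned shift): no change (sabezeg)
  rule 5 (unconditioned shift): sabezeg → savezeg
  rule 6 (unconditioned shift): savezeg → savezek
  ⇒ as a loan: savezek
Orshoa 'savezek' matches the loan outcome 'savezek', not the inherited 'havizek' — it skipped the early Orshoa changes, so it was borrowed from Ulbelen.

borrowed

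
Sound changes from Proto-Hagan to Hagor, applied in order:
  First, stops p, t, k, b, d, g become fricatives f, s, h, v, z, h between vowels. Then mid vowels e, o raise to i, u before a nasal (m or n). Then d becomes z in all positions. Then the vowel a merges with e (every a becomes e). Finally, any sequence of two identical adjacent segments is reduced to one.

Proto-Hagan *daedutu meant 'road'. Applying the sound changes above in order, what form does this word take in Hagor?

zezusu

Hagor: *daedutu > daezusu > zaezusu > zeezusu > zezusu  (by intervocalic lenition, unconditioned shift, vowel merger, degemination)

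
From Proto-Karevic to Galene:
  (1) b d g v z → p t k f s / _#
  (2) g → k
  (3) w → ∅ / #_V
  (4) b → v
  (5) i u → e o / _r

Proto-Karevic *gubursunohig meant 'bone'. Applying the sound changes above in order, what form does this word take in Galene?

kuvorsunohik

Galene: *gubursunohig > gubursunohik > kubursunohik > kuvursunohik > kuvorsunohik  (by final devoicing, unconditioned shift, unconditioned shift, pre-rhotic lowering)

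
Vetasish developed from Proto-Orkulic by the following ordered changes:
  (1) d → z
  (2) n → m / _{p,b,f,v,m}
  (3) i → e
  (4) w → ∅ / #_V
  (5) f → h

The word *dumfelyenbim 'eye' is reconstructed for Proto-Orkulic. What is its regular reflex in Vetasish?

zumhelyembem

Vetasish: start from *dumfelyenbim.
  rule 1 (unconditioned shift): dumfelyenbim → zumfelyenbim
  rule 2 (nasal place assimilation): zumfelyenbim → zumfelyembim
  rule 3 (vowel merger): zumfelyembim → zumfelyembem
  rule 4: no change — zumfelyembem
  rule 5 (unconditioned shift): zumfelyembem → zumhelyembem
  ⇒ Vetasish zumhelyembem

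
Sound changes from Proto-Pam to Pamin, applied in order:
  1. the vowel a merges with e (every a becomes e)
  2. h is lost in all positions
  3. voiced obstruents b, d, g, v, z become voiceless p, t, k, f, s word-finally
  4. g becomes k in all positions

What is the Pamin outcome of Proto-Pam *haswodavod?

Pamin: *haswodavod
  haswodavod → heswodevod   [vowel merger]
  heswodevod → eswodevod   [h-loss]
  eswodevod → eswodevot   [final devoicing]
  eswodevot (rule 4 does not apply)
  giving Pamin eswodevot.

eswodevot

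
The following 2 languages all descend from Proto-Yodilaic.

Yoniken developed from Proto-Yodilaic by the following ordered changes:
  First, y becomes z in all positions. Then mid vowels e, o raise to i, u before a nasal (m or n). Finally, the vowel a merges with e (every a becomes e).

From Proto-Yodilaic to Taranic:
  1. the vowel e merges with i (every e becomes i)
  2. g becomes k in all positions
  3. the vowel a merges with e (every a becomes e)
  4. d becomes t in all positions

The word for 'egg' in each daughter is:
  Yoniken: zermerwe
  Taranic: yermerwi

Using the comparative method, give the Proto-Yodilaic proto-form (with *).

*yarmarwe

Position 5: Yoniken has e, Taranic has e. In Taranic, e can only continue *a, so the proto-segment is *a.
Position 2: Yoniken has e, Taranic has e. In Taranic, e can only continue *a, so the proto-segment is *a.
Position 8: Yoniken has e, Taranic has i. Taking the neighbouring segments as reconstructed: Yoniken e could go back to *a or *e; Taranic i could go back to *e or *i — the one source consistent with every daughter is *e.
This points to *yarmarwe. Verify forward in each daughter:
Yoniken: *yarmarwe
  yarmarwe → zarmarwe   [unconditioned shift]
  zarmarwe (rule 2 does not apply)
  zarmarwe → zermerwe   [vowel merger]
  giving Yoniken zermerwe.
Taranic: *yarmarwe
  yarmarwe → yarmarwi   [vowel merger]
  yarmarwi (rule 2 does not apply)
  yarmarwi → yermerwi   [vowel merger]
  yermerwi (rule 4 does not apply)
  giving Taranic yermerwi.
Only *yarmarwe yields all of Yoniken zermerwe, Taranic yermerwi.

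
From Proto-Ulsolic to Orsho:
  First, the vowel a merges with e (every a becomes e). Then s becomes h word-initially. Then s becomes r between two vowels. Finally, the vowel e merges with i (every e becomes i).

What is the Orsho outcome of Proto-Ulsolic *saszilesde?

Orsho: start from *saszilesde.
  rule 1 (vowel merger): saszilesde → seszilesde
  rule 2 (debuccalisation): seszilesde → heszilesde
  rule 3: no change — heszilesde
  rule 4 (vowel merger): heszilesde → hiszilisdi
  ⇒ Orsho hiszilisdi

hiszilisdi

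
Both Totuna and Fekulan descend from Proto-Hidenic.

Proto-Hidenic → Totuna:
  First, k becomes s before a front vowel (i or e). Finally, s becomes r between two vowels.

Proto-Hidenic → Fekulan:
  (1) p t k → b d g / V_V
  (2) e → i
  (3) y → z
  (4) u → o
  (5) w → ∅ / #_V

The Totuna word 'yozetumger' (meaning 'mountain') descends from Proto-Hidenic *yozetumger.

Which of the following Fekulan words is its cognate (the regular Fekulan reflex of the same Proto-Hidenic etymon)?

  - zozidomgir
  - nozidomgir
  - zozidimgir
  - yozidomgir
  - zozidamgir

Fekulan: *yozetumger
  yozetumger → yozedumger   [intervocalic voicing]
  yozedumger → yozidumgir   [vowel merger]
  yozidumgir → zozidumgir   [unconditioned shift]
  zozidumgir → zozidomgir   [vowel merger]
  zozidomgir (rule 5 does not apply)
  giving Fekulan zozidomgir.
Only 'zozidomgir' matches the regular Fekulan development of *yozetumger.

zozidomgir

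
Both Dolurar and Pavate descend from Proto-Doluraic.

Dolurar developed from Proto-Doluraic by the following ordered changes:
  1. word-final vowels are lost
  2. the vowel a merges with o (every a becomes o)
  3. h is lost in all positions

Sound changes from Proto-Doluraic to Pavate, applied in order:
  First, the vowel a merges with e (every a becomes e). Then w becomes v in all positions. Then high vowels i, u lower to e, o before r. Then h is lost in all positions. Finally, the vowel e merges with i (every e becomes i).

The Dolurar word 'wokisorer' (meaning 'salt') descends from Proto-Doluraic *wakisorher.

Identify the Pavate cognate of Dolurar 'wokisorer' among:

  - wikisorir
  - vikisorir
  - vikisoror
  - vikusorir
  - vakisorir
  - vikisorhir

Pavate: *wakisorher > wekisorher > vekisorher > vekisorer > vikisorir  (by vowel merger, unconditioned shift, h-loss, vowel merger)

vikisorir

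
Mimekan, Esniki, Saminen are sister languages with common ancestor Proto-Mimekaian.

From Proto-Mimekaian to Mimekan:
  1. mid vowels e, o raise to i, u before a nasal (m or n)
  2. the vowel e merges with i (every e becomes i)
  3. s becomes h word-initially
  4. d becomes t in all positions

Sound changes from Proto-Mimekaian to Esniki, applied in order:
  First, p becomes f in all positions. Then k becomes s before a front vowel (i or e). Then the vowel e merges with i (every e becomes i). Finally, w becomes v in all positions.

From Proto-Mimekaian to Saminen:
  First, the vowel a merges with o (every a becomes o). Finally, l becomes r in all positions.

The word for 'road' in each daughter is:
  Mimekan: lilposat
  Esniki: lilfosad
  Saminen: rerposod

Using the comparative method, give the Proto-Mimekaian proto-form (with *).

*lelposad

Position 1: Mimekan has l, Esniki has l, Saminen has r. Mimekan preserves l here (none of its changes turn any other segment into l), so the proto-segment is *l.
Position 4: Mimekan has p, Esniki has f, Saminen has p. Mimekan preserves p here (none of its changes turn any other segment into p), so the proto-segment is *p.
Position 2: Mimekan has i, Esniki has i, Saminen has e. Saminen preserves e here (none of its changes turn any other segment into e), so the proto-segment is *e.
This points to *lelposad. Verify forward in each daughter:
Mimekan: start from *lelposad.
  rule 1: no change — lelposad
  rule 2 (vowel merger): lelposad → lilposad
  rule 3: no change — lilposad
  rule 4 (unconditioned shift): lilposad → lilposat
  ⇒ Mimekan lilposat
Esniki: start from *lelposad.
  rule 1 (unconditioned shift): lelposad → lelfosad
  rule 2: no change — lelfosad
  rule 3 (vowel merger): lelfosad → lilfosad
  rule 4: no change — lilfosad
  ⇒ Esniki lilfosad
Saminen: *lelposad
  lelposad → lelposod   [vowel merger]
  lelposod → rerposod   [unconditioned shift]
  giving Saminen rerposod.
*lelposad is the unique common source.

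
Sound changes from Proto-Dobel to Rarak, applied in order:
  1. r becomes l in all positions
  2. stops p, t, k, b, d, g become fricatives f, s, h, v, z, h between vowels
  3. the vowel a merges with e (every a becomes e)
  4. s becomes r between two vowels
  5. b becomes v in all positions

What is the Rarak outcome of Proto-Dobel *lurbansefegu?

Rarak: start from *lurbansefegu.
  rule 1 (unconditioned shift): lurbansefegu → lulbansefegu
  rule 2 (intervocalic lenition): lulbansefegu → lulbansefehu
  rule 3 (vowel merger): lulbansefehu → lulbensefehu
  rule 4: no change — lulbensefehu
  rule 5 (unconditioned shift): lulbensefehu → lulvensefehu
  ⇒ Rarak lulvensefehu

lulvensefehu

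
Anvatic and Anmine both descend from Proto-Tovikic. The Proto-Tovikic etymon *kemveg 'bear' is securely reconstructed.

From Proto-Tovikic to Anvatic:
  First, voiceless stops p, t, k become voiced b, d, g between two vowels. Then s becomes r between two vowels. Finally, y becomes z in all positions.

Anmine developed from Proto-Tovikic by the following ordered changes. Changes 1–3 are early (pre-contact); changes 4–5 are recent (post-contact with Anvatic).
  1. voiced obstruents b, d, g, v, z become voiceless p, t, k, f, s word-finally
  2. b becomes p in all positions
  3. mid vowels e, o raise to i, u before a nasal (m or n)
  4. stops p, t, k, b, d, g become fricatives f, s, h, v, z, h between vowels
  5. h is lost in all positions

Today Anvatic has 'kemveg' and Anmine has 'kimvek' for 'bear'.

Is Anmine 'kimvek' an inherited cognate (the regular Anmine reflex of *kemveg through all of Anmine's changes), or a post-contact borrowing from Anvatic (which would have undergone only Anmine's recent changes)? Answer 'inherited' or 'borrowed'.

inherited

If inherited, *kemveg would pass through all of Anmine's changes:
Anmine: *kemveg > kemvek > kimvek  (by final devoicing, pre-nasal raising)
If borrowed from Anvatic 'kemveg' after the early changes, it would undergo only the recent ones:
  rule 4 (intervocalic lenition): no change (kemveg)
  rule 5 (h-loss): no change (kemveg)
  ⇒ as a loan: kemveg
Anmine 'kimvek' matches the inherited outcome exactly, so it is an inherited cognate, not a loan.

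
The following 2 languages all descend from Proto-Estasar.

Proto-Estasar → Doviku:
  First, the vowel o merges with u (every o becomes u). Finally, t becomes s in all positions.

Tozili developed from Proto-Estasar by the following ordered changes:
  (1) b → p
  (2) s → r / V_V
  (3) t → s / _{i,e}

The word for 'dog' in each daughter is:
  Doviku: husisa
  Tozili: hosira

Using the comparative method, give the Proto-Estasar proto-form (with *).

*hotisa

Position 3: Doviku has s, Tozili has s. Taking the neighbouring segments as reconstructed: Doviku s could go back to *t or *s; Tozili s can only go back to *t — the one source consistent with every daughter is *t.
Position 5: Doviku has s, Tozili has r. Taking the neighbouring segments as reconstructed: Doviku s could go back to *t or *s; Tozili r could go back to *s or *r — the one source consistent with every daughter is *s.
Continuing position by position gives *hotisa; check it forward:
Doviku: start from *hotisa.
  rule 1 (vowel merger): hotisa → hutisa
  rule 2 (unconditioned shift): hutisa → husisa
  ⇒ Doviku husisa
Tozili: *hotisa
  hotisa (rule 1 does not apply)
  hotisa → hotira   [rhotacism]
  hotira → hosira   [palatalisation]
  giving Tozili hosira.
No other proto-form is consistent with every reflex, so the reconstruction is *hotisa.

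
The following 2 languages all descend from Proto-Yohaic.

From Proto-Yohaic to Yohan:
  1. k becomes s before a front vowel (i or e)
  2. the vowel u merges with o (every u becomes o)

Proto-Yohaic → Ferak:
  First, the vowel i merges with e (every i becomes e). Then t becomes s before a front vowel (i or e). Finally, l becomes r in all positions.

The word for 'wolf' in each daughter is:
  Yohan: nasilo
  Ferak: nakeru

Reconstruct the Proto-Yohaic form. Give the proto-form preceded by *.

Position 6: Yohan has o, Ferak has u. Ferak preserves u here (none of its changes turn any other segment into u), so the proto-segment is *u.
Position 4: Yohan has i, Ferak has e. Yohan preserves i here (none of its changes turn any other segment into i), so the proto-segment is *i.
Continuing position by position gives *nakilu; check it forward:
Yohan: *nakilu > nasilu > nasilo  (by palatalisation, vowel merger)
Ferak: *nakilu > nakelu > nakeru  (by vowel merger, unconditioned shift)
No other proto-form is consistent with every reflex, so the reconstruction is *nakilu.

*nakilu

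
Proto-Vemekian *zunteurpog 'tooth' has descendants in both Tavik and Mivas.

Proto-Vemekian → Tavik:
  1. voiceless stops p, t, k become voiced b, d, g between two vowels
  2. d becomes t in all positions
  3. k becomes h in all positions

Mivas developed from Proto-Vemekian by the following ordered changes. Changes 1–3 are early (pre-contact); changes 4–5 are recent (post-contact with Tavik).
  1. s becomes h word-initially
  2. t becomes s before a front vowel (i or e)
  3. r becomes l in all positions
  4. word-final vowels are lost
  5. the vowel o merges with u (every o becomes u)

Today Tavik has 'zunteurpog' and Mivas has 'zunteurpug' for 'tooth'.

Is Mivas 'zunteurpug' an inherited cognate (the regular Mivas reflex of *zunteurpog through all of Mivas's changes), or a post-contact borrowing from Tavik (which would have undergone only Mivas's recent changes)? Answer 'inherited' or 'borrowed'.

If inherited, *zunteurpog would pass through all of Mivas's changes:
Mivas: start from *zunteurpog.
  rule 1: no change — zunteurpog
  rule 2 (palatalisation): zunteurpog → zunseurpog
  rule 3 (unconditioned shift): zunseurpog → zunseulpog
  rule 4: no change — zunseulpog
  rule 5 (vowel merger): zunseulpog → zunseulpug
  ⇒ Mivas zunseulpug
If borrowed from Tavik 'zunteurpog' after the early changes, it would undergo only the recent ones:
  rule 4 (apocope): no change (zunteurpog)
  rule 5 (vowel merger): zunteurpog → zunteurpug
  ⇒ as a loan: zunteurpug
Mivas 'zunteurpug' matches the loan outcome 'zunteurpug', not the inherited 'zunseulpug' — it skipped the early Mivas changes, so it was borrowed from Tavik.

borrowed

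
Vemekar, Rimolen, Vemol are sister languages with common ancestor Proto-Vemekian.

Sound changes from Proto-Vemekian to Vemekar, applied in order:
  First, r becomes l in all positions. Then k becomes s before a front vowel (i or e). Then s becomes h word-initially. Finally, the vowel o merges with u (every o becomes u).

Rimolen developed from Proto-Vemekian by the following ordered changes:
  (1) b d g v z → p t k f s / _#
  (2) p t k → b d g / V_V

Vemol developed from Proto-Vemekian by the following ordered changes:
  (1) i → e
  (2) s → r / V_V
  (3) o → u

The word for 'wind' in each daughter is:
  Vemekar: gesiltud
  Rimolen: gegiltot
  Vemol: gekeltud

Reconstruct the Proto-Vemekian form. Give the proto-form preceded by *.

*gekiltod

Position 4: Vemekar has i, Rimolen has i, Vemol has e. Vemekar preserves i here (none of its changes turn any other segment into i), so the proto-segment is *i.
Position 7: Vemekar has u, Rimolen has o, Vemol has u. Rimolen preserves o here (none of its changes turn any other segment into o), so the proto-segment is *o.
Continuing position by position gives *gekiltod; check it forward:
Vemekar: *gekiltod > gesiltod > gesiltud  (by palatalisation, vowel merger)
Rimolen: *gekiltod > gekiltot > gegiltot  (by final devoicing, intervocalic voicing)
Vemol: *gekiltod > gekeltod > gekeltud  (by vowel merger, vowel merger)
No other proto-form is consistent with every reflex, so the reconstruction is *gekiltod.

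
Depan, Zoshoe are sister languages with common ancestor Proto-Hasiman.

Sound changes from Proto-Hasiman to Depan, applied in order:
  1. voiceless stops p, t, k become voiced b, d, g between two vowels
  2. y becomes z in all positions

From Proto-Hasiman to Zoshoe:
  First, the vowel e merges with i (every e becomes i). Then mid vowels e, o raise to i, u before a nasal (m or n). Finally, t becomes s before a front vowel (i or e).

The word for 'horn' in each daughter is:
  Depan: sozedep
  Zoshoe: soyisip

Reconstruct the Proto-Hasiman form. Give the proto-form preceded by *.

Position 4: Depan has e, Zoshoe has i. Depan preserves e here (none of its changes turn any other segment into e), so the proto-segment is *e.
Position 6: Depan has e, Zoshoe has i. Depan preserves e here (none of its changes turn any other segment into e), so the proto-segment is *e.
Position 5: Depan has d, Zoshoe has s. Taking the neighbouring segments as reconstructed: Depan d could go back to *t or *d; Zoshoe s could go back to *t or *s — the one source consistent with every daughter is *t.
Verify the candidate proto-form against each daughter:
Depan: start from *soyetep.
  rule 1 (intervocalic voicing): soyetep → soyedep
  rule 2 (unconditioned shift): soyedep → sozedep
  ⇒ Depan sozedep
Zoshoe: start from *soyetep.
  rule 1 (vowel merger): soyetep → soyitip
  rule 2: no change — soyitip
  rule 3 (palatalisation): soyitip → soyisip
  ⇒ Zoshoe soyisip
*soyetep is the unique common source.

*soyetep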